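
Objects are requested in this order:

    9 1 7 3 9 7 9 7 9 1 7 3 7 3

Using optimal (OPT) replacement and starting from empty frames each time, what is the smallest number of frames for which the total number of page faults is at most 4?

f=1: 14 faults
f=2: 7 faults
f=3: 5 faults
f=4: 4 faults
Smallest f with faults ≤ 4 is 4.

4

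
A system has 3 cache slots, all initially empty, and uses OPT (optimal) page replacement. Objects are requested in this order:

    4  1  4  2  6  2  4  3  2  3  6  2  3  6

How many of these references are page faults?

4: fault, frames {4}
1: fault, frames {4,1}
4: hit
2: fault, frames {4,1,2}
6: fault, evict 1, frames {4,2,6}
2: hit
4: hit
3: fault, evict 4, frames {2,6,3}
2: hit
3: hit
6: hit
2: hit
3: hit
6: hit
Page faults: 5.

5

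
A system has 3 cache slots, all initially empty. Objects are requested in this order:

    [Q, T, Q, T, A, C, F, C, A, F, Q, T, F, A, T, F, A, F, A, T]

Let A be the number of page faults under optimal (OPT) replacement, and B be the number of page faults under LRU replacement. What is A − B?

Under OPT: F F . . F F F . . . F F . . . . . . . . → 7 faults.
Under LRU: F F . . F F F . . . F F . F . . . . . . → 8 faults.
A − B = 7 − 8 = -1.

-1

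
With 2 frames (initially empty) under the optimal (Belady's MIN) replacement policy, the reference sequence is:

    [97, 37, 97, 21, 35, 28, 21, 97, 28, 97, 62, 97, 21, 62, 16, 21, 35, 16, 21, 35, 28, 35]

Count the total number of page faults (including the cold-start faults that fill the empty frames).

12

97 → miss, frames (97)
37 → miss, frames (97 37)
97 → hit
21 → miss, evict 37, frames (97 21)
35 → miss, evict 97, frames (21 35)
28 → miss, evict 35, frames (21 28)
21 → hit
97 → miss, evict 21, frames (28 97)
28 → hit
97 → hit
62 → miss, evict 28, frames (97 62)
97 → hit
21 → miss, evict 97, frames (62 21)
62 → hit
16 → miss, evict 62, frames (21 16)
21 → hit
35 → miss, evict 21, frames (16 35)
16 → hit
21 → miss, evict 16, frames (35 21)
35 → hit
28 → miss, evict 21, frames (35 28)
35 → hit
Page faults: 12.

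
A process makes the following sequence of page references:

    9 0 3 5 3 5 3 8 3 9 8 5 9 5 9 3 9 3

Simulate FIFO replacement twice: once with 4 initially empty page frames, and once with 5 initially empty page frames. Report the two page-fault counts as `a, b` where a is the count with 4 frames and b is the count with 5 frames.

4 frames: F F F F . . . F . F . . . . . . . . → 6 faults.
5 frames: F F F F . . . F . . . . . . . . . . → 5 faults.
5 < 6: adding a frame reduced faults, as is typical.

6, 5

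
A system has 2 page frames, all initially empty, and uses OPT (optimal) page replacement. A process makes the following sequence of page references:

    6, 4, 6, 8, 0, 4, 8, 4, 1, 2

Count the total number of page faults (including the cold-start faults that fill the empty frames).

7

6: fault, frames (6)
4: fault, frames (6 4)
6: hit
8: fault, evict 6, frames (4 8)
0: fault, evict 8, frames (4 0)
4: hit
8: fault, evict 0, frames (4 8)
4: hit
1: fault, evict 8, frames (4 1)
2: fault, evict 1, frames (4 2)
Page faults: 7.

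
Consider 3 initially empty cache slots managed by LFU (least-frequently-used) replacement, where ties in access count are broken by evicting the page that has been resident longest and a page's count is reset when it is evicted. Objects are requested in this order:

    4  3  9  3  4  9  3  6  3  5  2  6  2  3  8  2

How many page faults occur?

10

4 -> miss, frames [4]
3 -> miss, frames [4, 3]
9 -> miss, frames [4, 3, 9]
3 -> hit
4 -> hit
9 -> hit
3 -> hit
6 -> miss, evict 4, frames [3, 9, 6]
3 -> hit
5 -> miss, evict 6, frames [3, 9, 5]
2 -> miss, evict 5, frames [3, 9, 2]
6 -> miss, evict 2, frames [3, 9, 6]
2 -> miss, evict 6, frames [3, 9, 2]
3 -> hit
8 -> miss, evict 2, frames [3, 9, 8]
2 -> miss, evict 8, frames [3, 9, 2]
Page faults: 10.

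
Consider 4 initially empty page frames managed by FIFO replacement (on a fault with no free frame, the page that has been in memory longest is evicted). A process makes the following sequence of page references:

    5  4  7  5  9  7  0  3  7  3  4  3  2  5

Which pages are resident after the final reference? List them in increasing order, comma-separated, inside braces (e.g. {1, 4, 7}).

5 → miss, frames (5)
4 → miss, frames (5 4)
7 → miss, frames (5 4 7)
5 → hit
9 → miss, frames (5 4 7 9)
7 → hit
0 → miss, evict 5, frames (4 7 9 0)
3 → miss, evict 4, frames (7 9 0 3)
7 → hit
3 → hit
4 → miss, evict 7, frames (9 0 3 4)
3 → hit
2 → miss, evict 9, frames (0 3 4 2)
5 → miss, evict 0, frames (3 4 2 5)

{2, 3, 4, 5}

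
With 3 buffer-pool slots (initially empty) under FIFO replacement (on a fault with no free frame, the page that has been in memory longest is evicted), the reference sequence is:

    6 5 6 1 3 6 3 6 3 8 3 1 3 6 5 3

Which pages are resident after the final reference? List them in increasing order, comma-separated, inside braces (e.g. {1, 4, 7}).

{3, 5, 6}

6: fault, frames [6]
5: fault, frames [6, 5]
6: hit
1: fault, frames [6, 5, 1]
3: fault, evict 6, frames [5, 1, 3]
6: fault, evict 5, frames [1, 3, 6]
3: hit
6: hit
3: hit
8: fault, evict 1, frames [3, 6, 8]
3: hit
1: fault, evict 3, frames [6, 8, 1]
3: fault, evict 6, frames [8, 1, 3]
6: fault, evict 8, frames [1, 3, 6]
5: fault, evict 1, frames [3, 6, 5]
3: hit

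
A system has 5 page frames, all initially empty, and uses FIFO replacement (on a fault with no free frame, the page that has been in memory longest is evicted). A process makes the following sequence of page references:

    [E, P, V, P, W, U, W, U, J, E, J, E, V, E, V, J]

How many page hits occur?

9

E: fault, frames {E}
P: fault, frames {E,P}
V: fault, frames {E,P,V}
P: hit
W: fault, frames {E,P,V,W}
U: fault, frames {E,P,V,W,U}
W: hit
U: hit
J: fault, evict E, frames {P,V,W,U,J}
E: fault, evict P, frames {V,W,U,J,E}
J: hit
E: hit
V: hit
E: hit
V: hit
J: hit
Hits: 9.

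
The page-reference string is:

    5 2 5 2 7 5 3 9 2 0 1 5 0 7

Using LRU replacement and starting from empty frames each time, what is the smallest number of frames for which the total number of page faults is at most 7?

f=1: 14 faults
f=2: 12 faults
f=3: 10 faults
f=4: 10 faults
f=5: 9 faults
f=6: 8 faults
f=7: 7 faults
Smallest f with faults ≤ 7 is 7.

7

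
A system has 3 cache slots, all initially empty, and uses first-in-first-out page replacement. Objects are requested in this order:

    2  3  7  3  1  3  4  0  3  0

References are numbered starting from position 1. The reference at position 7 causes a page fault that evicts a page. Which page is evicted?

pos 1: 2 → fault, frames (2)
pos 2: 3 → fault, frames (2 3)
pos 3: 7 → fault, frames (2 3 7)
pos 4: 3 → hit
pos 5: 1 → fault, evict 2, frames (3 7 1)
pos 6: 3 → hit
pos 7: 4 → fault, evict 3, frames (7 1 4)
At position 7, page 3 is evicted.

3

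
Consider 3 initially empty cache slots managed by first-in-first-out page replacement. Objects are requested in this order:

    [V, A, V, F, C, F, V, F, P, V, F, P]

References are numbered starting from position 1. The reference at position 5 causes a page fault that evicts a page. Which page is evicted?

V

pos 1: V -> miss, frames (V)
pos 2: A -> miss, frames (V A)
pos 3: V -> hit
pos 4: F -> miss, frames (V A F)
pos 5: C -> miss, evict V, frames (A F C)
At position 5, page V is evicted.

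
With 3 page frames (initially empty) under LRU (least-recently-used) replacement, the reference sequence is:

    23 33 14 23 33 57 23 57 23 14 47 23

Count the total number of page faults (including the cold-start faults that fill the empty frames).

6

23 → miss, frames (23)
33 → miss, frames (23 33)
14 → miss, frames (23 33 14)
23 → hit
33 → hit
57 → miss, evict 14, frames (23 33 57)
23 → hit
57 → hit
23 → hit
14 → miss, evict 33, frames (57 23 14)
47 → miss, evict 57, frames (23 14 47)
23 → hit
Page faults: 6.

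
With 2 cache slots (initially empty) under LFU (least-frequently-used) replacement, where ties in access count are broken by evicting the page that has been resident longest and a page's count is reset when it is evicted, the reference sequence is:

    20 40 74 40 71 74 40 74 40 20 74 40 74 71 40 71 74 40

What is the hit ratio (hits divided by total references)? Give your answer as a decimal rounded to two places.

20 → miss, frames {20}
40 → miss, frames {20,40}
74 → miss, evict 20, frames {40,74}
40 → hit
71 → miss, evict 74, frames {40,71}
74 → miss, evict 71, frames {40,74}
40 → hit
74 → hit
40 → hit
20 → miss, evict 74, frames {40,20}
74 → miss, evict 20, frames {40,74}
40 → hit
74 → hit
71 → miss, evict 74, frames {40,71}
40 → hit
71 → hit
74 → miss, evict 71, frames {40,74}
40 → hit
Hits: 9 of 18 references → 9/18 = 0.5000.

0.50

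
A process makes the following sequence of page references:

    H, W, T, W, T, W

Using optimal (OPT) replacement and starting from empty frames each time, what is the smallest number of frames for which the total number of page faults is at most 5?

f=1: 6 faults
f=2: 3 faults
f=3: 3 faults
Smallest f with faults ≤ 5 is 2.

2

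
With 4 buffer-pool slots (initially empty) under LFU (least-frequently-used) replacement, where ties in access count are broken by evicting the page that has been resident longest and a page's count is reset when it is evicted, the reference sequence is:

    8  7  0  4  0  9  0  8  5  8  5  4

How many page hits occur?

8: miss, frames {8}
7: miss, frames {8,7}
0: miss, frames {8,7,0}
4: miss, frames {8,7,0,4}
0: hit
9: miss, evict 8, frames {7,0,4,9}
0: hit
8: miss, evict 7, frames {0,4,9,8}
5: miss, evict 4, frames {0,9,8,5}
8: hit
5: hit
4: miss, evict 9, frames {0,8,5,4}
Hits: 4.

4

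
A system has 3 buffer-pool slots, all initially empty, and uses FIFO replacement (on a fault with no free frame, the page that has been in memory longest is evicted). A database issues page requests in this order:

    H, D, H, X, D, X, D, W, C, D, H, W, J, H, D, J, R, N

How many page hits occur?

6

H: fault, frames [H]
D: fault, frames [H, D]
H: hit
X: fault, frames [H, D, X]
D: hit
X: hit
D: hit
W: fault, evict H, frames [D, X, W]
C: fault, evict D, frames [X, W, C]
D: fault, evict X, frames [W, C, D]
H: fault, evict W, frames [C, D, H]
W: fault, evict C, frames [D, H, W]
J: fault, evict D, frames [H, W, J]
H: hit
D: fault, evict H, frames [W, J, D]
J: hit
R: fault, evict W, frames [J, D, R]
N: fault, evict J, frames [D, R, N]
Hits: 6.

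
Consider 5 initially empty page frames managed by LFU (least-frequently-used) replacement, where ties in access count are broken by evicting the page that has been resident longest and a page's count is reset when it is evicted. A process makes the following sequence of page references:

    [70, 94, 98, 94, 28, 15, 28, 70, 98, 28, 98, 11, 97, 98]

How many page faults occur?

7

70 -> miss, frames {70}
94 -> miss, frames {70,94}
98 -> miss, frames {70,94,98}
94 -> hit
28 -> miss, frames {70,94,98,28}
15 -> miss, frames {70,94,98,28,15}
28 -> hit
70 -> hit
98 -> hit
28 -> hit
98 -> hit
11 -> miss, evict 15, frames {70,94,98,28,11}
97 -> miss, evict 11, frames {70,94,98,28,97}
98 -> hit
Page faults: 7.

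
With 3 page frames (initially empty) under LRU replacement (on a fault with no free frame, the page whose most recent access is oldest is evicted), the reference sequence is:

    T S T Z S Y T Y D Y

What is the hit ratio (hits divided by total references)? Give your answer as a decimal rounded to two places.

0.40

T -> miss, frames (T)
S -> miss, frames (T S)
T -> hit
Z -> miss, frames (S T Z)
S -> hit
Y -> miss, evict T, frames (Z S Y)
T -> miss, evict Z, frames (S Y T)
Y -> hit
D -> miss, evict S, frames (T Y D)
Y -> hit
Hits: 4 of 10 references → 4/10 = 0.4000.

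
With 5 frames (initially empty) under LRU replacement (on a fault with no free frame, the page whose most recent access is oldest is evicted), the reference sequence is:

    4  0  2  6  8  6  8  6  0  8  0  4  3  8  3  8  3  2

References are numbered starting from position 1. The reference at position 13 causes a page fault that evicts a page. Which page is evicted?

2

pos 1: 4 -> fault, frames (4)
pos 2: 0 -> fault, frames (4 0)
pos 3: 2 -> fault, frames (4 0 2)
pos 4: 6 -> fault, frames (4 0 2 6)
pos 5: 8 -> fault, frames (4 0 2 6 8)
pos 6: 6 -> hit
pos 7: 8 -> hit
pos 8: 6 -> hit
pos 9: 0 -> hit
pos 10: 8 -> hit
pos 11: 0 -> hit
pos 12: 4 -> hit
pos 13: 3 -> fault, evict 2, frames (6 8 0 4 3)
At position 13, page 2 is evicted.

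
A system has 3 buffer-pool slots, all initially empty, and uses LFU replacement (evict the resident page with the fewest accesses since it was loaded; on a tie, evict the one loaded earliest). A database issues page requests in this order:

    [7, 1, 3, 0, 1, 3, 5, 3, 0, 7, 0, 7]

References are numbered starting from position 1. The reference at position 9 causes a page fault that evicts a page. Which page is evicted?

5

pos 1: 7 -> fault, frames {7}
pos 2: 1 -> fault, frames {7,1}
pos 3: 3 -> fault, frames {7,1,3}
pos 4: 0 -> fault, evict 7, frames {1,3,0}
pos 5: 1 -> hit
pos 6: 3 -> hit
pos 7: 5 -> fault, evict 0, frames {1,3,5}
pos 8: 3 -> hit
pos 9: 0 -> fault, evict 5, frames {1,3,0}
At position 9, page 5 is evicted.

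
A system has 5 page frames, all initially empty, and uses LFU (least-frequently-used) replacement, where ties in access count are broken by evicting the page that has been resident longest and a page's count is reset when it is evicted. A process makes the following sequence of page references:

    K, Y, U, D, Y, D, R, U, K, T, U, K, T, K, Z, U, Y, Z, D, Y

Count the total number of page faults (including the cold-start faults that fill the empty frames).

10

K → miss, frames [K]
Y → miss, frames [K, Y]
U → miss, frames [K, Y, U]
D → miss, frames [K, Y, U, D]
Y → hit
D → hit
R → miss, frames [K, Y, U, D, R]
U → hit
K → hit
T → miss, evict R, frames [K, Y, U, D, T]
U → hit
K → hit
T → hit
K → hit
Z → miss, evict Y, frames [K, U, D, T, Z]
U → hit
Y → miss, evict Z, frames [K, U, D, T, Y]
Z → miss, evict Y, frames [K, U, D, T, Z]
D → hit
Y → miss, evict Z, frames [K, U, D, T, Y]
Page faults: 10.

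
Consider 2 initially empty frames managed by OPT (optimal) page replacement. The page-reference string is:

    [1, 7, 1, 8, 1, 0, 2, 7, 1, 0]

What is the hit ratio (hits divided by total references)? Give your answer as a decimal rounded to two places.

1 → fault, frames [1]
7 → fault, frames [1, 7]
1 → hit
8 → fault, evict 7, frames [1, 8]
1 → hit
0 → fault, evict 8, frames [1, 0]
2 → fault, evict 0, frames [1, 2]
7 → fault, evict 2, frames [1, 7]
1 → hit
0 → fault, evict 7, frames [1, 0]
Hits: 3 of 10 references → 3/10 = 0.3000.

0.30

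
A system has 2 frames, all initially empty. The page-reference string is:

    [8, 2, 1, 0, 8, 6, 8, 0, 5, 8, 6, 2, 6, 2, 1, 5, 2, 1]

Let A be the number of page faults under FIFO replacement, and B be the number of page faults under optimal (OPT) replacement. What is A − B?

3

Under FIFO: F F F F F F . F F F F F . . F F F F → 15 faults.
Under OPT: F F F F . F . F F . F F . . F F . F → 12 faults.
A − B = 15 − 12 = 3.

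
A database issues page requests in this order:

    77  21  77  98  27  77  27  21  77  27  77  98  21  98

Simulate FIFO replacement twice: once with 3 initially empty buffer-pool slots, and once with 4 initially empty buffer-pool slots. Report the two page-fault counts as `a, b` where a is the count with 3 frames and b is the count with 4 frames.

7, 4

3 frames: F F . F F F . F . . . F . . → 7 faults.
4 frames: F F . F F . . . . . . . . . → 4 faults.
4 < 7: adding a frame reduced faults, as is typical.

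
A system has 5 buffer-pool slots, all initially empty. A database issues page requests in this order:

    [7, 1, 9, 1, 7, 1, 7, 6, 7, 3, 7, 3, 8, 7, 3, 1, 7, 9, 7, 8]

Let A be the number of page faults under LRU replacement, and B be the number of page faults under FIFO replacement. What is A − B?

Under LRU: F F F . . . . F . F . . F . . . . F . . → 7 faults.
Under FIFO: F F F . . . . F . F . . F F . F . F . . → 9 faults.
A − B = 7 − 9 = -2.

-2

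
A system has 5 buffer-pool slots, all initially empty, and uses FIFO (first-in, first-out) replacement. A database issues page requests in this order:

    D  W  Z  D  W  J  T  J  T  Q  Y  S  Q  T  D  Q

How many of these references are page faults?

9

D -> fault, frames {D}
W -> fault, frames {D,W}
Z -> fault, frames {D,W,Z}
D -> hit
W -> hit
J -> fault, frames {D,W,Z,J}
T -> fault, frames {D,W,Z,J,T}
J -> hit
T -> hit
Q -> fault, evict D, frames {W,Z,J,T,Q}
Y -> fault, evict W, frames {Z,J,T,Q,Y}
S -> fault, evict Z, frames {J,T,Q,Y,S}
Q -> hit
T -> hit
D -> fault, evict J, frames {T,Q,Y,S,D}
Q -> hit
Page faults: 9.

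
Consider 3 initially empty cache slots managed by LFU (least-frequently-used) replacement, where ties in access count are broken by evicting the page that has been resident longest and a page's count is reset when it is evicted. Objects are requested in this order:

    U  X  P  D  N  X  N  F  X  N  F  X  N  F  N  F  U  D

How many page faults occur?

U -> fault, frames [U]
X -> fault, frames [U, X]
P -> fault, frames [U, X, P]
D -> fault, evict U, frames [X, P, D]
N -> fault, evict X, frames [P, D, N]
X -> fault, evict P, frames [D, N, X]
N -> hit
F -> fault, evict D, frames [N, X, F]
X -> hit
N -> hit
F -> hit
X -> hit
N -> hit
F -> hit
N -> hit
F -> hit
U -> fault, evict X, frames [N, F, U]
D -> fault, evict U, frames [N, F, D]
Page faults: 9.

9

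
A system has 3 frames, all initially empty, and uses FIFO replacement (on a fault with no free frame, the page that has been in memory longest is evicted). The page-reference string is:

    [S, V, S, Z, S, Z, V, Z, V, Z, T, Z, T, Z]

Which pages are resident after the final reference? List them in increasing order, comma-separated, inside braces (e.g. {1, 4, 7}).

S -> fault, frames {S}
V -> fault, frames {S,V}
S -> hit
Z -> fault, frames {S,V,Z}
S -> hit
Z -> hit
V -> hit
Z -> hit
V -> hit
Z -> hit
T -> fault, evict S, frames {V,Z,T}
Z -> hit
T -> hit
Z -> hit

{T, V, Z}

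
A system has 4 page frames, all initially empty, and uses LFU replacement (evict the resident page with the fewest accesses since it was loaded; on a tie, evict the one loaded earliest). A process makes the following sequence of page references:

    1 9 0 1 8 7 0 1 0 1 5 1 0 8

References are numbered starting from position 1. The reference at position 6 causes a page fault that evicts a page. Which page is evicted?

pos 1: 1 -> fault, frames [1]
pos 2: 9 -> fault, frames [1, 9]
pos 3: 0 -> fault, frames [1, 9, 0]
pos 4: 1 -> hit
pos 5: 8 -> fault, frames [1, 9, 0, 8]
pos 6: 7 -> fault, evict 9, frames [1, 0, 8, 7]
At position 6, page 9 is evicted.

9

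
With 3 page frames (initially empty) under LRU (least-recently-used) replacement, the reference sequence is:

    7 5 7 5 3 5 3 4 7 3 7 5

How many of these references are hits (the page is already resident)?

6

7: fault, frames [7]
5: fault, frames [7, 5]
7: hit
5: hit
3: fault, frames [7, 5, 3]
5: hit
3: hit
4: fault, evict 7, frames [5, 3, 4]
7: fault, evict 5, frames [3, 4, 7]
3: hit
7: hit
5: fault, evict 4, frames [3, 7, 5]
Hits: 6.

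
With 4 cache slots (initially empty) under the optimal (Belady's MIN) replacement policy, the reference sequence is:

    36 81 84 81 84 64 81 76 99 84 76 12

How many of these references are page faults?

7

36 → miss, frames [36]
81 → miss, frames [36, 81]
84 → miss, frames [36, 81, 84]
81 → hit
84 → hit
64 → miss, frames [36, 81, 84, 64]
81 → hit
76 → miss, evict 64, frames [36, 81, 84, 76]
99 → miss, evict 81, frames [36, 84, 76, 99]
84 → hit
76 → hit
12 → miss, evict 99, frames [36, 84, 76, 12]
Page faults: 7.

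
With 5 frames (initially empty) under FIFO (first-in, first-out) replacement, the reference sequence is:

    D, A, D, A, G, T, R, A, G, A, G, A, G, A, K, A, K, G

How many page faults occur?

D -> fault, frames {D}
A -> fault, frames {D,A}
D -> hit
A -> hit
G -> fault, frames {D,A,G}
T -> fault, frames {D,A,G,T}
R -> fault, frames {D,A,G,T,R}
A -> hit
G -> hit
A -> hit
G -> hit
A -> hit
G -> hit
A -> hit
K -> fault, evict D, frames {A,G,T,R,K}
A -> hit
K -> hit
G -> hit
Page faults: 6.

6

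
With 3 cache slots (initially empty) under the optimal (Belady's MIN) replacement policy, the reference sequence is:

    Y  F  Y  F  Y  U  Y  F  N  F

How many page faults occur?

Y -> fault, frames [Y]
F -> fault, frames [Y, F]
Y -> hit
F -> hit
Y -> hit
U -> fault, frames [Y, F, U]
Y -> hit
F -> hit
N -> fault, evict U, frames [Y, F, N]
F -> hit
Page faults: 4.

4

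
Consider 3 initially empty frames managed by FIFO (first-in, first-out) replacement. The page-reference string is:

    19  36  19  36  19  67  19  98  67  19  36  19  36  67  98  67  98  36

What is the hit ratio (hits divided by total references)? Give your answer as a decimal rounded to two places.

0.56

19 → fault, frames (19)
36 → fault, frames (19 36)
19 → hit
36 → hit
19 → hit
67 → fault, frames (19 36 67)
19 → hit
98 → fault, evict 19, frames (36 67 98)
67 → hit
19 → fault, evict 36, frames (67 98 19)
36 → fault, evict 67, frames (98 19 36)
19 → hit
36 → hit
67 → fault, evict 98, frames (19 36 67)
98 → fault, evict 19, frames (36 67 98)
67 → hit
98 → hit
36 → hit
Hits: 10 of 18 references → 10/18 = 0.5556.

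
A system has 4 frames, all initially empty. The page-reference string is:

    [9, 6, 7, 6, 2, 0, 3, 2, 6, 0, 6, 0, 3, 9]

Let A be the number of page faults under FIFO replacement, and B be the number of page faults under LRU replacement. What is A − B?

1

Under FIFO: F F F . F F F . F . . . . F → 8 faults.
Under LRU: F F F . F F F . . . . . . F → 7 faults.
A − B = 8 − 7 = 1.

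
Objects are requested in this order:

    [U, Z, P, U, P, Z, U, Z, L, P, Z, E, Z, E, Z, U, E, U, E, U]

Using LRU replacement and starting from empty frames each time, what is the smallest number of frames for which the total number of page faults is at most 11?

f=1: 20 faults
f=2: 12 faults
f=3: 7 faults
f=4: 6 faults
f=5: 5 faults
Smallest f with faults ≤ 11 is 3.

3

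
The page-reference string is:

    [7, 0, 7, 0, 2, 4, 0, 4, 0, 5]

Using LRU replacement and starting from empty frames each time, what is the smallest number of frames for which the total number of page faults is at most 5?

3

f=1: 10 faults
f=2: 6 faults
f=3: 5 faults
f=4: 5 faults
f=5: 5 faults
Smallest f with faults ≤ 5 is 3.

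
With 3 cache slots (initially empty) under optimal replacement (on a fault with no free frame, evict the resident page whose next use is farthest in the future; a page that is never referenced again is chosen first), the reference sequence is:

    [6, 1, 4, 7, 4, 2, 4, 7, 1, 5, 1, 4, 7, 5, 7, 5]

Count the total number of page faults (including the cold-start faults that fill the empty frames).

8

6: miss, frames (6)
1: miss, frames (6 1)
4: miss, frames (6 1 4)
7: miss, evict 6, frames (1 4 7)
4: hit
2: miss, evict 1, frames (4 7 2)
4: hit
7: hit
1: miss, evict 2, frames (4 7 1)
5: miss, evict 7, frames (4 1 5)
1: hit
4: hit
7: miss, evict 1, frames (4 5 7)
5: hit
7: hit
5: hit
Page faults: 8.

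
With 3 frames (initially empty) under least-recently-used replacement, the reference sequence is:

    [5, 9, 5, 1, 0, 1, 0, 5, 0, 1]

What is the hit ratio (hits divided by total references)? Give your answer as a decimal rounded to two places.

5 -> fault, frames (5)
9 -> fault, frames (5 9)
5 -> hit
1 -> fault, frames (9 5 1)
0 -> fault, evict 9, frames (5 1 0)
1 -> hit
0 -> hit
5 -> hit
0 -> hit
1 -> hit
Hits: 6 of 10 references → 6/10 = 0.6000.

0.60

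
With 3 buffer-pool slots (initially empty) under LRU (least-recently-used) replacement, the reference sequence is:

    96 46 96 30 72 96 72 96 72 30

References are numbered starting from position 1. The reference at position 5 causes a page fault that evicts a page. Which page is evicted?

pos 1: 96 → fault, frames {96}
pos 2: 46 → fault, frames {96,46}
pos 3: 96 → hit
pos 4: 30 → fault, frames {46,96,30}
pos 5: 72 → fault, evict 46, frames {96,30,72}
At position 5, page 46 is evicted.

46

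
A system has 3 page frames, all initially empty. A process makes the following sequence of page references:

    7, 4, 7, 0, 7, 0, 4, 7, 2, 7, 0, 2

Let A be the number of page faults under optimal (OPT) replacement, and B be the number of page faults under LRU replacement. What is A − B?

-1

Under OPT: F F . F . . . . F . . . → 4 faults.
Under LRU: F F . F . . . . F . F . → 5 faults.
A − B = 4 − 5 = -1.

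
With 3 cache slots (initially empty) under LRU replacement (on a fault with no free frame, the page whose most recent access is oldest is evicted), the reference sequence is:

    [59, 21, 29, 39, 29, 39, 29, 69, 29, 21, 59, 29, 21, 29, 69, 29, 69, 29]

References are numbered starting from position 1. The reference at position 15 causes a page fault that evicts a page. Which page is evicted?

59

pos 1: 59 -> miss, frames {59}
pos 2: 21 -> miss, frames {59,21}
pos 3: 29 -> miss, frames {59,21,29}
pos 4: 39 -> miss, evict 59, frames {21,29,39}
pos 5: 29 -> hit
pos 6: 39 -> hit
pos 7: 29 -> hit
pos 8: 69 -> miss, evict 21, frames {39,29,69}
pos 9: 29 -> hit
pos 10: 21 -> miss, evict 39, frames {69,29,21}
pos 11: 59 -> miss, evict 69, frames {29,21,59}
pos 12: 29 -> hit
pos 13: 21 -> hit
pos 14: 29 -> hit
pos 15: 69 -> miss, evict 59, frames {21,29,69}
At position 15, page 59 is evicted.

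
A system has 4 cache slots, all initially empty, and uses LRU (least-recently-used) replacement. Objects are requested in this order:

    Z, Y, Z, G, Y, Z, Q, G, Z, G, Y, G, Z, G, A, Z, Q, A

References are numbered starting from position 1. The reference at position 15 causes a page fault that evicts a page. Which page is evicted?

pos 1: Z: fault, frames (Z)
pos 2: Y: fault, frames (Z Y)
pos 3: Z: hit
pos 4: G: fault, frames (Y Z G)
pos 5: Y: hit
pos 6: Z: hit
pos 7: Q: fault, frames (G Y Z Q)
pos 8: G: hit
pos 9: Z: hit
pos 10: G: hit
pos 11: Y: hit
pos 12: G: hit
pos 13: Z: hit
pos 14: G: hit
pos 15: A: fault, evict Q, frames (Y Z G A)
At position 15, page Q is evicted.

Q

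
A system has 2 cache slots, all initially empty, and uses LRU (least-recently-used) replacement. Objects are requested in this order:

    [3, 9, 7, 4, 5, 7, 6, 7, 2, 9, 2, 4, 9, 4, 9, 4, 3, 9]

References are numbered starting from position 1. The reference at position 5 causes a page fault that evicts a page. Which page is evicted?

pos 1: 3: fault, frames (3)
pos 2: 9: fault, frames (3 9)
pos 3: 7: fault, evict 3, frames (9 7)
pos 4: 4: fault, evict 9, frames (7 4)
pos 5: 5: fault, evict 7, frames (4 5)
At position 5, page 7 is evicted.

7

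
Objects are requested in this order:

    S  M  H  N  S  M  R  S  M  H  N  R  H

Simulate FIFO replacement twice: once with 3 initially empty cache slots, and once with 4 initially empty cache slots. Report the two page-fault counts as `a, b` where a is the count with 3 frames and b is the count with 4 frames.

9, 10

3 frames: F F F F F F F . . F F . . → 9 faults.
4 frames: F F F F . . F F F F F F . → 10 faults.
10 > 9: adding a frame increased faults — Belady's anomaly.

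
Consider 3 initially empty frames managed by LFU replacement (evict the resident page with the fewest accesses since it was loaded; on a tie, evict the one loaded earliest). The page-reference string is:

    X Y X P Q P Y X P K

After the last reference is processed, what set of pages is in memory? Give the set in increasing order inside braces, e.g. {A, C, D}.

{K, P, X}

X: fault, frames {X}
Y: fault, frames {X,Y}
X: hit
P: fault, frames {X,Y,P}
Q: fault, evict Y, frames {X,P,Q}
P: hit
Y: fault, evict Q, frames {X,P,Y}
X: hit
P: hit
K: fault, evict Y, frames {X,P,K}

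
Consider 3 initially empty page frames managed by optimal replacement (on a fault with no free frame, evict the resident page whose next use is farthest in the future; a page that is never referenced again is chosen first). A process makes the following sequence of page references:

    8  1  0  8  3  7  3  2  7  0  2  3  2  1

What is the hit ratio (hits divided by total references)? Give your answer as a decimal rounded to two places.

0.43

8: miss, frames {8}
1: miss, frames {8,1}
0: miss, frames {8,1,0}
8: hit
3: miss, evict 8, frames {1,0,3}
7: miss, evict 1, frames {0,3,7}
3: hit
2: miss, evict 3, frames {0,7,2}
7: hit
0: hit
2: hit
3: miss, evict 7, frames {0,2,3}
2: hit
1: miss, evict 3, frames {0,2,1}
Hits: 6 of 14 references → 6/14 = 0.4286.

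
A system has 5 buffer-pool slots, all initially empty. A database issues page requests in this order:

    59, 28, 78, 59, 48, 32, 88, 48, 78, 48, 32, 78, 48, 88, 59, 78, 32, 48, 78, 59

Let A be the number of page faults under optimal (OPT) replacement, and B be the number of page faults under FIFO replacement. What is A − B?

-1

Under OPT: F F F . F F F . . . . . . . . . . . . . → 6 faults.
Under FIFO: F F F . F F F . . . . . . . F . . . . . → 7 faults.
A − B = 6 − 7 = -1.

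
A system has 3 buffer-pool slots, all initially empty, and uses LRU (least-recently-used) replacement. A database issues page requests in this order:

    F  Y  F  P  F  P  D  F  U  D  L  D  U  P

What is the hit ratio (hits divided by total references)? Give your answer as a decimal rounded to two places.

F → miss, frames [F]
Y → miss, frames [F, Y]
F → hit
P → miss, frames [Y, F, P]
F → hit
P → hit
D → miss, evict Y, frames [F, P, D]
F → hit
U → miss, evict P, frames [D, F, U]
D → hit
L → miss, evict F, frames [U, D, L]
D → hit
U → hit
P → miss, evict L, frames [D, U, P]
Hits: 7 of 14 references → 7/14 = 0.5000.

0.50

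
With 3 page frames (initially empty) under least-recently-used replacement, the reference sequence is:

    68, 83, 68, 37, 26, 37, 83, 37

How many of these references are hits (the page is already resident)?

68 -> miss, frames {68}
83 -> miss, frames {68,83}
68 -> hit
37 -> miss, frames {83,68,37}
26 -> miss, evict 83, frames {68,37,26}
37 -> hit
83 -> miss, evict 68, frames {26,37,83}
37 -> hit
Hits: 3.

3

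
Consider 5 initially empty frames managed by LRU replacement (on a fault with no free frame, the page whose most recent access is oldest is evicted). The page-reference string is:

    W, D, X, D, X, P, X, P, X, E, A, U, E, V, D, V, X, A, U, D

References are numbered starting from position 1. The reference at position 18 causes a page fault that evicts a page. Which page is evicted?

pos 1: W -> fault, frames [W]
pos 2: D -> fault, frames [W, D]
pos 3: X -> fault, frames [W, D, X]
pos 4: D -> hit
pos 5: X -> hit
pos 6: P -> fault, frames [W, D, X, P]
pos 7: X -> hit
pos 8: P -> hit
pos 9: X -> hit
pos 10: E -> fault, frames [W, D, P, X, E]
pos 11: A -> fault, evict W, frames [D, P, X, E, A]
pos 12: U -> fault, evict D, frames [P, X, E, A, U]
pos 13: E -> hit
pos 14: V -> fault, evict P, frames [X, A, U, E, V]
pos 15: D -> fault, evict X, frames [A, U, E, V, D]
pos 16: V -> hit
pos 17: X -> fault, evict A, frames [U, E, D, V, X]
pos 18: A -> fault, evict U, frames [E, D, V, X, A]
At position 18, page U is evicted.

U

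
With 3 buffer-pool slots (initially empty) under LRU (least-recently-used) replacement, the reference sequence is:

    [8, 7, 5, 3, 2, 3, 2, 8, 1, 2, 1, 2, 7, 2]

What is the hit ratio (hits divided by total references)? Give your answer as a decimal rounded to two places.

0.43

8: miss, frames {8}
7: miss, frames {8,7}
5: miss, frames {8,7,5}
3: miss, evict 8, frames {7,5,3}
2: miss, evict 7, frames {5,3,2}
3: hit
2: hit
8: miss, evict 5, frames {3,2,8}
1: miss, evict 3, frames {2,8,1}
2: hit
1: hit
2: hit
7: miss, evict 8, frames {1,2,7}
2: hit
Hits: 6 of 14 references → 6/14 = 0.4286.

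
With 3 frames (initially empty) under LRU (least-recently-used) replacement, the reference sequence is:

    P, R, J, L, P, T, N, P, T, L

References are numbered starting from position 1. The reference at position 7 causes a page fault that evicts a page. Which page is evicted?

pos 1: P -> fault, frames {P}
pos 2: R -> fault, frames {P,R}
pos 3: J -> fault, frames {P,R,J}
pos 4: L -> fault, evict P, frames {R,J,L}
pos 5: P -> fault, evict R, frames {J,L,P}
pos 6: T -> fault, evict J, frames {L,P,T}
pos 7: N -> fault, evict L, frames {P,T,N}
At position 7, page L is evicted.

L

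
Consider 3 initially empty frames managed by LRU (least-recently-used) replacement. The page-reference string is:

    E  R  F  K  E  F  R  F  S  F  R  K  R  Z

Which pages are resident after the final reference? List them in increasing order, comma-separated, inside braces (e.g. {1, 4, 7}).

{K, R, Z}

E: miss, frames [E]
R: miss, frames [E, R]
F: miss, frames [E, R, F]
K: miss, evict E, frames [R, F, K]
E: miss, evict R, frames [F, K, E]
F: hit
R: miss, evict K, frames [E, F, R]
F: hit
S: miss, evict E, frames [R, F, S]
F: hit
R: hit
K: miss, evict S, frames [F, R, K]
R: hit
Z: miss, evict F, frames [K, R, Z]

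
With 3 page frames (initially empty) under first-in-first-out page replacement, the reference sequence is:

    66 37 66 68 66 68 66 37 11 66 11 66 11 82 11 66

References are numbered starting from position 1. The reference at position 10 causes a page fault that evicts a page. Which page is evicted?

pos 1: 66 -> miss, frames (66)
pos 2: 37 -> miss, frames (66 37)
pos 3: 66 -> hit
pos 4: 68 -> miss, frames (66 37 68)
pos 5: 66 -> hit
pos 6: 68 -> hit
pos 7: 66 -> hit
pos 8: 37 -> hit
pos 9: 11 -> miss, evict 66, frames (37 68 11)
pos 10: 66 -> miss, evict 37, frames (68 11 66)
At position 10, page 37 is evicted.

37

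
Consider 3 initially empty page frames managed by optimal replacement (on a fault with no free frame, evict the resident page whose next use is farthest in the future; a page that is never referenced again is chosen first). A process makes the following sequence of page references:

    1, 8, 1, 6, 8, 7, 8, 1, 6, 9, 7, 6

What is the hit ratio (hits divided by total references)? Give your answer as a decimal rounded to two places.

1 -> miss, frames (1)
8 -> miss, frames (1 8)
1 -> hit
6 -> miss, frames (1 8 6)
8 -> hit
7 -> miss, evict 6, frames (1 8 7)
8 -> hit
1 -> hit
6 -> miss, evict 8, frames (1 7 6)
9 -> miss, evict 1, frames (7 6 9)
7 -> hit
6 -> hit
Hits: 6 of 12 references → 6/12 = 0.5000.

0.50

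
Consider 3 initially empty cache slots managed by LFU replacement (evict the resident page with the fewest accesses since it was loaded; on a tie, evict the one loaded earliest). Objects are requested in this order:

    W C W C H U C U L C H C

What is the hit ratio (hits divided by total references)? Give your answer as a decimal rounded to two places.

W → miss, frames {W}
C → miss, frames {W,C}
W → hit
C → hit
H → miss, frames {W,C,H}
U → miss, evict H, frames {W,C,U}
C → hit
U → hit
L → miss, evict W, frames {C,U,L}
C → hit
H → miss, evict L, frames {C,U,H}
C → hit
Hits: 6 of 12 references → 6/12 = 0.5000.

0.50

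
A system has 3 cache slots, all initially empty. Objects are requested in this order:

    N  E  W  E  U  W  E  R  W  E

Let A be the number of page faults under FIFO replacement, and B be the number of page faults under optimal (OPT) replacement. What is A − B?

1

Under FIFO: F F F . F . . F . F → 6 faults.
Under OPT: F F F . F . . F . . → 5 faults.
A − B = 6 − 5 = 1.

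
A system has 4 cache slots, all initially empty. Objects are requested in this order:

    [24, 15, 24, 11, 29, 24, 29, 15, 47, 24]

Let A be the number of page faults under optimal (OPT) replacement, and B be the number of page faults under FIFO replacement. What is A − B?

-1

Under OPT: F F . F F . . . F . → 5 faults.
Under FIFO: F F . F F . . . F F → 6 faults.
A − B = 5 − 6 = -1.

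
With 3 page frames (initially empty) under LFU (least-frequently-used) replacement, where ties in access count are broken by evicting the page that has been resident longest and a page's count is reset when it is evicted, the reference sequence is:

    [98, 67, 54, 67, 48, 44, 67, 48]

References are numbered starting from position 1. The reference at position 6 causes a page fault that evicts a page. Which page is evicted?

pos 1: 98 -> fault, frames {98}
pos 2: 67 -> fault, frames {98,67}
pos 3: 54 -> fault, frames {98,67,54}
pos 4: 67 -> hit
pos 5: 48 -> fault, evict 98, frames {67,54,48}
pos 6: 44 -> fault, evict 54, frames {67,48,44}
At position 6, page 54 is evicted.

54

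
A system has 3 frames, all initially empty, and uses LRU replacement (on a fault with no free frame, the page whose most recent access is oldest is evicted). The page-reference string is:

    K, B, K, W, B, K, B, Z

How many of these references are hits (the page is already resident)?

4

K: fault, frames [K]
B: fault, frames [K, B]
K: hit
W: fault, frames [B, K, W]
B: hit
K: hit
B: hit
Z: fault, evict W, frames [K, B, Z]
Hits: 4.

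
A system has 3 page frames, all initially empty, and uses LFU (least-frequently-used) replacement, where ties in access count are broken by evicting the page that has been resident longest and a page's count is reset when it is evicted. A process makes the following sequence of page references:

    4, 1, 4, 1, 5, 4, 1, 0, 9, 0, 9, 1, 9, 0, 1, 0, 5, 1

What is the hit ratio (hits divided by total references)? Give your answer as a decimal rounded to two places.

0.50

4 -> fault, frames {4}
1 -> fault, frames {4,1}
4 -> hit
1 -> hit
5 -> fault, frames {4,1,5}
4 -> hit
1 -> hit
0 -> fault, evict 5, frames {4,1,0}
9 -> fault, evict 0, frames {4,1,9}
0 -> fault, evict 9, frames {4,1,0}
9 -> fault, evict 0, frames {4,1,9}
1 -> hit
9 -> hit
0 -> fault, evict 9, frames {4,1,0}
1 -> hit
0 -> hit
5 -> fault, evict 0, frames {4,1,5}
1 -> hit
Hits: 9 of 18 references → 9/18 = 0.5000.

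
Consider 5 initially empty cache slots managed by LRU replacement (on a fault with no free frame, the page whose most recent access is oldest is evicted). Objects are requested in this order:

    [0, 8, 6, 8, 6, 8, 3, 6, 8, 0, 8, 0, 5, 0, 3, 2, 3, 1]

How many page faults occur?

0 → fault, frames (0)
8 → fault, frames (0 8)
6 → fault, frames (0 8 6)
8 → hit
6 → hit
8 → hit
3 → fault, frames (0 6 8 3)
6 → hit
8 → hit
0 → hit
8 → hit
0 → hit
5 → fault, frames (3 6 8 0 5)
0 → hit
3 → hit
2 → fault, evict 6, frames (8 5 0 3 2)
3 → hit
1 → fault, evict 8, frames (5 0 2 3 1)
Page faults: 7.

7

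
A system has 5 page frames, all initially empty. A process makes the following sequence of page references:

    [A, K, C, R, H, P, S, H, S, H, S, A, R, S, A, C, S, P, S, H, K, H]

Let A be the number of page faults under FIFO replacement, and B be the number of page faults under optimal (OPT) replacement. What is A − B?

2

Under FIFO: F F F F F F F . . . . F . . . F . . . . F F → 11 faults.
Under OPT: F F F F F F F . . . . . . . . . . F . . F . → 9 faults.
A − B = 11 − 9 = 2.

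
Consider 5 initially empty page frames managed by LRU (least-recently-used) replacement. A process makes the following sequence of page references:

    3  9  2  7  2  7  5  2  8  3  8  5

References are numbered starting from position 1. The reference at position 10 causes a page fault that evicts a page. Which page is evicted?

pos 1: 3 -> fault, frames {3}
pos 2: 9 -> fault, frames {3,9}
pos 3: 2 -> fault, frames {3,9,2}
pos 4: 7 -> fault, frames {3,9,2,7}
pos 5: 2 -> hit
pos 6: 7 -> hit
pos 7: 5 -> fault, frames {3,9,2,7,5}
pos 8: 2 -> hit
pos 9: 8 -> fault, evict 3, frames {9,7,5,2,8}
pos 10: 3 -> fault, evict 9, frames {7,5,2,8,3}
At position 10, page 9 is evicted.

9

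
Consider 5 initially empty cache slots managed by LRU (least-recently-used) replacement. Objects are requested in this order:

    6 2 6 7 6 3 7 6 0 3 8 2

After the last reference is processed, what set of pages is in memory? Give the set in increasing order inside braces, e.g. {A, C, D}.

{0, 2, 3, 6, 8}

6: miss, frames {6}
2: miss, frames {6,2}
6: hit
7: miss, frames {2,6,7}
6: hit
3: miss, frames {2,7,6,3}
7: hit
6: hit
0: miss, frames {2,3,7,6,0}
3: hit
8: miss, evict 2, frames {7,6,0,3,8}
2: miss, evict 7, frames {6,0,3,8,2}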